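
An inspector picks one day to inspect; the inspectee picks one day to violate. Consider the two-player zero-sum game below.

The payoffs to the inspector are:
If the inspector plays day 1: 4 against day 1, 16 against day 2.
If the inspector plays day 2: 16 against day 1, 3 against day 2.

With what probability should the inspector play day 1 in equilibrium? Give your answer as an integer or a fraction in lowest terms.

Row minima are 4 and 3, so the inspector's maximin is 4; column maxima are 16 and 16, so the inspectee's minimax is 16. These differ, so the equilibrium is in mixed strategies.
Let the inspector play day 1 with probability p. The inspectee is indifferent when 4p + 16(1−p) = 16p + 3(1−p), giving p = 13/25.

13/25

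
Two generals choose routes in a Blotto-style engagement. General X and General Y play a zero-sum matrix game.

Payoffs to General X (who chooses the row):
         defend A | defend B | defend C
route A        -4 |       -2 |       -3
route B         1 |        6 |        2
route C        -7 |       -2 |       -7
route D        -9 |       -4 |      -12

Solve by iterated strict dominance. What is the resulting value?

Row route C is strictly dominated by row route B (1>-7, 6>-2, 2>-7); eliminate route C.
Column defend B is strictly dominated by defend A for General Y (-4<-2, 1<6, -9<-4); eliminate defend B.
Row route D is strictly dominated by row route A (-4>-9, -3>-12); eliminate route D.
Row route A is strictly dominated by row route B (1>-4, 2>-3); eliminate route A.
Column defend C is strictly dominated by defend A for General Y (1<2); eliminate defend C.
Only (route B, defend A) remains, with payoff 1.

1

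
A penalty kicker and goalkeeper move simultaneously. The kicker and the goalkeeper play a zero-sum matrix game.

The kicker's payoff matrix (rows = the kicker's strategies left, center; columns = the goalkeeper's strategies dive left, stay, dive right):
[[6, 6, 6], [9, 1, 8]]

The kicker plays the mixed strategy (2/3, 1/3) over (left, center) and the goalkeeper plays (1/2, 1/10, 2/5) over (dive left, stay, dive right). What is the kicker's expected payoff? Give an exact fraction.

33/5

Against (1/2, 1/10, 2/5), each row's expected payoff is left: 6; center: 39/5.
Taking the (2/3, 1/3)-weighted average: (2/3)·(6) + (1/3)·(39/5) = 33/5.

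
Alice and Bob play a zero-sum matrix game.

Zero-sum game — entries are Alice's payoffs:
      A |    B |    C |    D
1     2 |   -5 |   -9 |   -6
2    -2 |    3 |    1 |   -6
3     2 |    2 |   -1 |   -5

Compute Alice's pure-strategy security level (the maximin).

-5

The worst-case payoff for each row is 1: -9, 2: -6, 3: -5.
The best of these is -5.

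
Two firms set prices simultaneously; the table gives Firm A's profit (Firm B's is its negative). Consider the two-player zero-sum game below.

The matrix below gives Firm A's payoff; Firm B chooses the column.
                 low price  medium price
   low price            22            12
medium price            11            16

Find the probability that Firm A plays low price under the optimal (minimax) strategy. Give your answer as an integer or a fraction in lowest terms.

Row minima are 12 and 11, so Firm A's maximin is 12; column maxima are 22 and 16, so Firm B's minimax is 16. These differ, so the equilibrium is in mixed strategies.
Let Firm A play low price with probability p. Firm B is indifferent when 22p + 11(1−p) = 12p + 16(1−p), giving p = 1/3.

1/3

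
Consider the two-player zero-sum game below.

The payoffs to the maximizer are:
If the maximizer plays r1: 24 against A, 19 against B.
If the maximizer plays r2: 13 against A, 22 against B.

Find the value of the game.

Row minima are 19 and 13, so the maximizer's maximin is 19; column maxima are 24 and 22, so the minimizer's minimax is 22. These differ, so the equilibrium is in mixed strategies.
Let the maximizer play r1 with probability p. The minimizer is indifferent when 24p + 13(1−p) = 19p + 22(1−p), giving p = 9/14.
Let the minimizer play A with probability q. The maximizer is indifferent when 24q + 19(1−q) = 13q + 22(1−q), giving q = 3/14.
The value is 24·(3/14) + (19)·(11/14) = 281/14.

281/14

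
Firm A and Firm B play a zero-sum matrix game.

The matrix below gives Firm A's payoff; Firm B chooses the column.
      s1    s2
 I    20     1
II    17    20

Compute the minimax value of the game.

Row minima are 1 and 17, so Firm A's maximin is 17; column maxima are 20 and 20, so Firm B's minimax is 20. These differ, so the equilibrium is in mixed strategies.
Let Firm A play I with probability p. Firm B is indifferent when 20p + 17(1−p) = p + 20(1−p), giving p = 3/22.
Let Firm B play s1 with probability q. Firm A is indifferent when 20q + (1−q) = 17q + 20(1−q), giving q = 19/22.
The value is 20·(19/22) + (1)·(3/22) = 383/22.

383/22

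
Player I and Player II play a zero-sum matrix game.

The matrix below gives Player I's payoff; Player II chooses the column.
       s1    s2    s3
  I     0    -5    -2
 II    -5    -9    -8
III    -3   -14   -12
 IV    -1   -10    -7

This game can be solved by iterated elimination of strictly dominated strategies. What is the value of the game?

Column s3 is strictly dominated by s2 for Player II (-5<-2, -9<-8, -14<-12, -10<-7); eliminate s3.
Column s1 is strictly dominated by s2 for Player II (-5<0, -9<-5, -14<-3, -10<-1); eliminate s1.
Row II is strictly dominated by row I (-5>-9); eliminate II.
Row IV is strictly dominated by row I (-5>-10); eliminate IV.
Row III is strictly dominated by row I (-5>-14); eliminate III.
Only (I, s2) remains, with payoff -5.

-5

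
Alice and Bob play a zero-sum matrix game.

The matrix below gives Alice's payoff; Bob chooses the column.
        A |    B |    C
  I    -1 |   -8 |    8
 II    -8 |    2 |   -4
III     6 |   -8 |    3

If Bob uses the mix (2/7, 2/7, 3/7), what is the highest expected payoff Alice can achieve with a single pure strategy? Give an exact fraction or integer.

6/7

I: (-1)·(2/7) + (-8)·(2/7) + (8)·(3/7) = 6/7.
II: (-8)·(2/7) + (2)·(2/7) + (-4)·(3/7) = -24/7.
III: (6)·(2/7) + (-8)·(2/7) + (3)·(3/7) = 5/7.
The best pure response is I with expected payoff 6/7.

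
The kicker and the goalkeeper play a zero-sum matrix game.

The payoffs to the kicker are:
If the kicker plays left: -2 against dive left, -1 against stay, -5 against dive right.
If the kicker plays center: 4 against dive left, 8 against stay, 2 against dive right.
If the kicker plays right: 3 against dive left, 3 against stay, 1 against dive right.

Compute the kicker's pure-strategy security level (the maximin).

The worst-case payoff for each row is left: -5, center: 2, right: 1.
The best of these is 2.

2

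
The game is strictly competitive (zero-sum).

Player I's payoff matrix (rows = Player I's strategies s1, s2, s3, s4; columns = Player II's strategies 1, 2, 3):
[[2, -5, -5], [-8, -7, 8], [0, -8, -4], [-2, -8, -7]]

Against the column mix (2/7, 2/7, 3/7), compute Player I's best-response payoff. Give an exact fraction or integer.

s1: (2)·(2/7) + (-5)·(2/7) + (-5)·(3/7) = -3.
s2: (-8)·(2/7) + (-7)·(2/7) + (8)·(3/7) = -6/7.
s3: (0)·(2/7) + (-8)·(2/7) + (-4)·(3/7) = -4.
s4: (-2)·(2/7) + (-8)·(2/7) + (-7)·(3/7) = -41/7.
The best pure response is s2 with expected payoff -6/7.

-6/7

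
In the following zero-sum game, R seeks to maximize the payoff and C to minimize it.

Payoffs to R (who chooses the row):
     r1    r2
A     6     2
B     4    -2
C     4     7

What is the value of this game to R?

Row B is strictly dominated by row A, so R never plays it.
The remaining 2×2 game on (A, C) × (r1, r2) has no saddle point. Let R play A with probability p; indifference gives 6p + 4(1−p) = 2p + 7(1−p), so p = 3/7.
Similarly C's optimal q on r1 is 5/7, and the value is 6·(5/7) + (2)·(2/7) = 34/7.

34/7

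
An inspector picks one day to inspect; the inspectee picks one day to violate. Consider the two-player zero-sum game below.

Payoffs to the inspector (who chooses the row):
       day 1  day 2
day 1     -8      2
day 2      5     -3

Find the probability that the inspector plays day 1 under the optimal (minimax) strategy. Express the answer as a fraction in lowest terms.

4/9

Row minima are -8 and -3, so the inspector's maximin is -3; column maxima are 5 and 2, so the inspectee's minimax is 2. These differ, so the equilibrium is in mixed strategies.
Let the inspector play day 1 with probability p. The inspectee is indifferent when −8p + 5(1−p) = 2p − 3(1−p), giving p = 4/9.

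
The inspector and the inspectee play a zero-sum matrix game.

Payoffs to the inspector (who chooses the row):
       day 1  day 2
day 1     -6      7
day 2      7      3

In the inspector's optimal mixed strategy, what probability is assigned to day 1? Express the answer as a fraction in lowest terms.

Row minima are -6 and 3, so the inspector's maximin is 3; column maxima are 7 and 7, so the inspectee's minimax is 7. These differ, so the equilibrium is in mixed strategies.
Let the inspector play day 1 with probability p. The inspectee is indifferent when −6p + 7(1−p) = 7p + 3(1−p), giving p = 4/17.

4/17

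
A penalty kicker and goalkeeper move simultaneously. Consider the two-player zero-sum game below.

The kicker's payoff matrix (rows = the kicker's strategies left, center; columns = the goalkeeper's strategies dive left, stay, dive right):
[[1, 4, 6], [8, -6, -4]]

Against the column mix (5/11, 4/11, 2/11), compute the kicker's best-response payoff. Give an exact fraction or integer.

left: (1)·(5/11) + (4)·(4/11) + (6)·(2/11) = 3.
center: (8)·(5/11) + (-6)·(4/11) + (-4)·(2/11) = 8/11.
The best pure response is left with expected payoff 3.

3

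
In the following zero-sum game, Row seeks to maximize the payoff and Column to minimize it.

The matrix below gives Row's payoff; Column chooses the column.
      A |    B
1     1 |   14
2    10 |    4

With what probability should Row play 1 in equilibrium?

Row minima are 1 and 4, so Row's maximin is 4; column maxima are 10 and 14, so Column's minimax is 10. These differ, so the equilibrium is in mixed strategies.
Let Row play 1 with probability p. Column is indifferent when p + 10(1−p) = 14p + 4(1−p), giving p = 6/19.

6/19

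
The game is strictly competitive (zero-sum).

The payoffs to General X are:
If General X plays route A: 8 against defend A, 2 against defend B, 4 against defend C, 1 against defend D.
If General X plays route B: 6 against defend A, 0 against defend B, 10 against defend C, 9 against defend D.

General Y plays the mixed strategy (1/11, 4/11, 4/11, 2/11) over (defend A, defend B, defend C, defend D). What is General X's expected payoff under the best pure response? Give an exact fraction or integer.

64/11

route A: (8)·(1/11) + (2)·(4/11) + (4)·(4/11) + (1)·(2/11) = 34/11.
route B: (6)·(1/11) + (0)·(4/11) + (10)·(4/11) + (9)·(2/11) = 64/11.
The best pure response is route B with expected payoff 64/11.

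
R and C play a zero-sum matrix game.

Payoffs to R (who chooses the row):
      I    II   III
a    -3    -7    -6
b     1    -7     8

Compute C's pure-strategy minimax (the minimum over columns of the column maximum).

The worst case (largest entry) in each column is I: 1, II: -7, III: 8.
The best (smallest) of these is -7.

-7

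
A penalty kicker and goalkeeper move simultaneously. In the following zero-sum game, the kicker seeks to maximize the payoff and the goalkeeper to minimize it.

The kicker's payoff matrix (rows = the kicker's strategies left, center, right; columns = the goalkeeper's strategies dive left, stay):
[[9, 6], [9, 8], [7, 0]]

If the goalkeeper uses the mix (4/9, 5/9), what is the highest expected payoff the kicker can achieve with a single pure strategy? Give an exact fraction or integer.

76/9

left: (9)·(4/9) + (6)·(5/9) = 22/3.
center: (9)·(4/9) + (8)·(5/9) = 76/9.
right: (7)·(4/9) + (0)·(5/9) = 28/9.
The best pure response is center with expected payoff 76/9.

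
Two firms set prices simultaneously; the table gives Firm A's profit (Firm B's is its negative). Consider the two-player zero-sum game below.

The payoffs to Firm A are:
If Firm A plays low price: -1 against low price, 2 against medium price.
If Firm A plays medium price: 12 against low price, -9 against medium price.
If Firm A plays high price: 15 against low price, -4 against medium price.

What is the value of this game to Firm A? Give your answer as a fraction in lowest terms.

Row medium price is strictly dominated by row high price, so Firm A never plays it.
The remaining 2×2 game on (low price, high price) × (low price, medium price) has no saddle point. Let Firm A play low price with probability p; indifference gives −p + 15(1−p) = 2p − 4(1−p), so p = 19/22.
Similarly Firm B's optimal q on low price is 3/11, and the value is -1·(3/11) + (2)·(8/11) = 13/11.

13/11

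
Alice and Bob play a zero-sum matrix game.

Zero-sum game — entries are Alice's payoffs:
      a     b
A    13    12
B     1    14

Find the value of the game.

Row minima are 12 and 1, so Alice's maximin is 12; column maxima are 13 and 14, so Bob's minimax is 13. These differ, so the equilibrium is in mixed strategies.
Let Alice play A with probability p. Bob is indifferent when 13p + (1−p) = 12p + 14(1−p), giving p = 13/14.
Let Bob play a with probability q. Alice is indifferent when 13q + 12(1−q) = q + 14(1−q), giving q = 1/7.
The value is 13·(1/7) + (12)·(6/7) = 85/7.

85/7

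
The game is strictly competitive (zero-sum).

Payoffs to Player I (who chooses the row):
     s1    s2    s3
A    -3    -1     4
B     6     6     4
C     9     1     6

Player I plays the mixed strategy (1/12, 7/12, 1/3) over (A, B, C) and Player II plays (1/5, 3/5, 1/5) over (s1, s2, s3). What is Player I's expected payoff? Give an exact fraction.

133/30

Against (1/5, 3/5, 1/5), each row's expected payoff is A: -2/5; B: 28/5; C: 18/5.
Taking the (1/12, 7/12, 1/3)-weighted average: (1/12)·(-2/5) + (7/12)·(28/5) + (1/3)·(18/5) = 133/30.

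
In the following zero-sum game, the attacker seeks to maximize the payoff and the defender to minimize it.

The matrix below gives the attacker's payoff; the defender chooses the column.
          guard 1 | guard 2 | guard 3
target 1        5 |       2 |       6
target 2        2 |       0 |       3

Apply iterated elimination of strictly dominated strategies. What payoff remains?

Column guard 3 is strictly dominated by guard 1 for the defender (5<6, 2<3); eliminate guard 3.
Row target 2 is strictly dominated by row target 1 (5>2, 2>0); eliminate target 2.
Column guard 1 is strictly dominated by guard 2 for the defender (2<5); eliminate guard 1.
Only (target 1, guard 2) remains, with payoff 2.

2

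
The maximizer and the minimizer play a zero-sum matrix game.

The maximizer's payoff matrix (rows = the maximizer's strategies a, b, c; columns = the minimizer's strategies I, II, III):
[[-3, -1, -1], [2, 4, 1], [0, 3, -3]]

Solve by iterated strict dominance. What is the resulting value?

1

Column II is strictly dominated by I for the minimizer (-3<-1, 2<4, 0<3); eliminate II.
Row a is strictly dominated by row b (2>-3, 1>-1); eliminate a.
Column I is strictly dominated by III for the minimizer (1<2, -3<0); eliminate I.
Row c is strictly dominated by row b (1>-3); eliminate c.
Only (b, III) remains, with payoff 1.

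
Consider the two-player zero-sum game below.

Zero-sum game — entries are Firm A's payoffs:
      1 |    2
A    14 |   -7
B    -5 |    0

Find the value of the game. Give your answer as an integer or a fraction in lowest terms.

Row minima are -7 and -5, so Firm A's maximin is -5; column maxima are 14 and 0, so Firm B's minimax is 0. These differ, so the equilibrium is in mixed strategies.
Let Firm A play A with probability p. Firm B is indifferent when 14p − 5(1−p) = −7p, giving p = 5/26.
Let Firm B play 1 with probability q. Firm A is indifferent when 14q − 7(1−q) = −5q, giving q = 7/26.
The value is 14·(7/26) + (-7)·(19/26) = -35/26.

-35/26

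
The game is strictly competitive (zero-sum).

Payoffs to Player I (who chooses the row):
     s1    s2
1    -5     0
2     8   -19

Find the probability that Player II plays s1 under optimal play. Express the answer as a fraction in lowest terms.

19/32

Row minima are -5 and -19, so Player I's maximin is -5; column maxima are 8 and 0, so Player II's minimax is 0. These differ, so the equilibrium is in mixed strategies.
Let Player II play s1 with probability q. Player I is indifferent when −5q = 8q − 19(1−q), giving q = 19/32.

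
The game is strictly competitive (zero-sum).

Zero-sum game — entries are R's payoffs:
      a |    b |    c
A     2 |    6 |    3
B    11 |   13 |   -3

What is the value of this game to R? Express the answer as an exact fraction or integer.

13/5

Column b is strictly dominated by a for C (it gives R more in every row).
The remaining 2×2 game on (A, B) × (a, c) has no saddle point. Let R play A with probability p; indifference gives 2p + 11(1−p) = 3p − 3(1−p), so p = 14/15.
Similarly C's optimal q on a is 2/5, and the value is 2·(2/5) + (3)·(3/5) = 13/5.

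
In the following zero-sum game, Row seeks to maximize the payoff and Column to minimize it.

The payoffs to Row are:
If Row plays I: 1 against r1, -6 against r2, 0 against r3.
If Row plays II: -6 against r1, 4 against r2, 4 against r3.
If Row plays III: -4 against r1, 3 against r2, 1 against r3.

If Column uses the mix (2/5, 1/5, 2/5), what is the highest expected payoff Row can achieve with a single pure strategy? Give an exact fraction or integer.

I: (1)·(2/5) + (-6)·(1/5) + (0)·(2/5) = -4/5.
II: (-6)·(2/5) + (4)·(1/5) + (4)·(2/5) = 0.
III: (-4)·(2/5) + (3)·(1/5) + (1)·(2/5) = -3/5.
The best pure response is II with expected payoff 0.

0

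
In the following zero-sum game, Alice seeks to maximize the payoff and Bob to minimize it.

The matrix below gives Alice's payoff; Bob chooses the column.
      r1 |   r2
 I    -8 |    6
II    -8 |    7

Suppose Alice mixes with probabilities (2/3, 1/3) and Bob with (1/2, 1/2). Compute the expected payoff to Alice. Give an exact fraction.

Against (1/2, 1/2), each row's expected payoff is I: -1; II: -1/2.
Taking the (2/3, 1/3)-weighted average: (2/3)·(-1) + (1/3)·(-1/2) = -5/6.

-5/6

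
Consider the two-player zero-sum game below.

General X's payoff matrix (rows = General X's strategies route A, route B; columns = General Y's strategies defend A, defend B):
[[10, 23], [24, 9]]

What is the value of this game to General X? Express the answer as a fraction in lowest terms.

Row minima are 10 and 9, so General X's maximin is 10; column maxima are 24 and 23, so General Y's minimax is 23. These differ, so the equilibrium is in mixed strategies.
Let General X play route A with probability p. General Y is indifferent when 10p + 24(1−p) = 23p + 9(1−p), giving p = 15/28.
Let General Y play defend A with probability q. General X is indifferent when 10q + 23(1−q) = 24q + 9(1−q), giving q = 1/2.
The value is 10·(1/2) + (23)·(1/2) = 33/2.

33/2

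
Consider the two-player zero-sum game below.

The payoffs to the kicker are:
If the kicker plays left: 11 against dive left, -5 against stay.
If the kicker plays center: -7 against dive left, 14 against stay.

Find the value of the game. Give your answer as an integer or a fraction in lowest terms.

119/37

Row minima are -5 and -7, so the kicker's maximin is -5; column maxima are 11 and 14, so the goalkeeper's minimax is 11. These differ, so the equilibrium is in mixed strategies.
Let the kicker play left with probability p. The goalkeeper is indifferent when 11p − 7(1−p) = −5p + 14(1−p), giving p = 21/37.
Let the goalkeeper play dive left with probability q. The kicker is indifferent when 11q − 5(1−q) = −7q + 14(1−q), giving q = 19/37.
The value is 11·(19/37) + (-5)·(18/37) = 119/37.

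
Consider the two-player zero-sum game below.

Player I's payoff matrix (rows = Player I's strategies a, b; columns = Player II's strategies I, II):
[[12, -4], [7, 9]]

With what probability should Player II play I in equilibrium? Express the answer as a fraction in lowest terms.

Row minima are -4 and 7, so Player I's maximin is 7; column maxima are 12 and 9, so Player II's minimax is 9. These differ, so the equilibrium is in mixed strategies.
Let Player II play I with probability q. Player I is indifferent when 12q − 4(1−q) = 7q + 9(1−q), giving q = 13/18.

13/18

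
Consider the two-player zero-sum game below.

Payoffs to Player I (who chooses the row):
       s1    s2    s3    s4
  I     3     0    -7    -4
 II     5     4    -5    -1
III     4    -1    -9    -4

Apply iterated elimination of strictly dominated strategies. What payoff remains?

Column s1 is strictly dominated by s2 for Player II (0<3, 4<5, -1<4); eliminate s1.
Row I is strictly dominated by row II (4>0, -5>-7, -1>-4); eliminate I.
Row III is strictly dominated by row II (4>-1, -5>-9, -1>-4); eliminate III.
Column s4 is strictly dominated by s3 for Player II (-5<-1); eliminate s4.
Column s2 is strictly dominated by s3 for Player II (-5<4); eliminate s2.
Only (II, s3) remains, with payoff -5.

-5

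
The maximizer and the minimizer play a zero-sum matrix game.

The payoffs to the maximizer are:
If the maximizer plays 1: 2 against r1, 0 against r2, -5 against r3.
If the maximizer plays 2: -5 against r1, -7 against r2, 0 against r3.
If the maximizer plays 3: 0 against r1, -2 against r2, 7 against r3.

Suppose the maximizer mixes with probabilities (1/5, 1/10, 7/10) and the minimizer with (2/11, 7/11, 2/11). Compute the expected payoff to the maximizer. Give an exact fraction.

-71/110

Against (2/11, 7/11, 2/11), each row's expected payoff is 1: -6/11; 2: -59/11; 3: 0.
Taking the (1/5, 1/10, 7/10)-weighted average: (1/5)·(-6/11) + (1/10)·(-59/11) + (7/10)·(0) = -71/110.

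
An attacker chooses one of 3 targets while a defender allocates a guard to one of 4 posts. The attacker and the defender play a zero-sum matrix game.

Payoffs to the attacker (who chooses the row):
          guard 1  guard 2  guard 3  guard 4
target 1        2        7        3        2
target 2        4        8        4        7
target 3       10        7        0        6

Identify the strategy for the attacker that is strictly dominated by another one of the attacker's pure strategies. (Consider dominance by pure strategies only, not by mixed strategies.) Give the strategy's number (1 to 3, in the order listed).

1

Compare target 1 with target 2: 4 > 2, 8 > 7, 4 > 3, 7 > 2.
So target 2 strictly dominates target 1 for the attacker; target 1 is strictly dominated.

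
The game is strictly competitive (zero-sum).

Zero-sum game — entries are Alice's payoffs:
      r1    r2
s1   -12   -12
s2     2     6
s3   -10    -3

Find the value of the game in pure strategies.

2

Row minima: -12, 2, -10 → Alice's maximin is 2.
Column maxima: 2, 6 → Bob's minimax is 2.
They coincide at (s2, r1), so the value is 2.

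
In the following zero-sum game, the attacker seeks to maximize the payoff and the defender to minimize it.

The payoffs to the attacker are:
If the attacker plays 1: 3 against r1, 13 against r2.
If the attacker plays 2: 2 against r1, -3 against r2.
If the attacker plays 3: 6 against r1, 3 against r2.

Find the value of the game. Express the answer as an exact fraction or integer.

Row 2 is strictly dominated by row 3, so the attacker never plays it.
The remaining 2×2 game on (1, 3) × (r1, r2) has no saddle point. Let the attacker play 1 with probability p; indifference gives 3p + 6(1−p) = 13p + 3(1−p), so p = 3/13.
Similarly the defender's optimal q on r1 is 10/13, and the value is 3·(10/13) + (13)·(3/13) = 69/13.

69/13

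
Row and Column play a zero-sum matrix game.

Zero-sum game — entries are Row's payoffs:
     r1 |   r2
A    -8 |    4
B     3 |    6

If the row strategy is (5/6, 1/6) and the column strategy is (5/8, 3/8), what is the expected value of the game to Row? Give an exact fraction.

-107/48

Against (5/8, 3/8), each row's expected payoff is A: -7/2; B: 33/8.
Taking the (5/6, 1/6)-weighted average: (5/6)·(-7/2) + (1/6)·(33/8) = -107/48.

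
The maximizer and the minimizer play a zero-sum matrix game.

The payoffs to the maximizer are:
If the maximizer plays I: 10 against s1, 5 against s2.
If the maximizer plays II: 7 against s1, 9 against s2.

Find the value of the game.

55/7

Row minima are 5 and 7, so the maximizer's maximin is 7; column maxima are 10 and 9, so the minimizer's minimax is 9. These differ, so the equilibrium is in mixed strategies.
Let the maximizer play I with probability p. The minimizer is indifferent when 10p + 7(1−p) = 5p + 9(1−p), giving p = 2/7.
Let the minimizer play s1 with probability q. The maximizer is indifferent when 10q + 5(1−q) = 7q + 9(1−q), giving q = 4/7.
The value is 10·(4/7) + (5)·(3/7) = 55/7.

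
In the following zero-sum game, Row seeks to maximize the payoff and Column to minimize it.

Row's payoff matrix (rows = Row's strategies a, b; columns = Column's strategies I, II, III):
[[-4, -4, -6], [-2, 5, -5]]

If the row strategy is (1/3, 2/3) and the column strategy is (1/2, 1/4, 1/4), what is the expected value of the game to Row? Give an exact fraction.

-13/6

Against (1/2, 1/4, 1/4), each row's expected payoff is a: -9/2; b: -1.
Taking the (1/3, 2/3)-weighted average: (1/3)·(-9/2) + (2/3)·(-1) = -13/6.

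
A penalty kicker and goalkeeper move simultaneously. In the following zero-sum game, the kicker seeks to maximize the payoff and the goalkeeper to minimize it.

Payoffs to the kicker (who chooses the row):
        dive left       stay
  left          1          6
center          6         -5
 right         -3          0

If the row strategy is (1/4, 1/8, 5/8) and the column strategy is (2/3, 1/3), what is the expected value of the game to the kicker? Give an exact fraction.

Against (2/3, 1/3), each row's expected payoff is left: 8/3; center: 7/3; right: -2.
Taking the (1/4, 1/8, 5/8)-weighted average: (1/4)·(8/3) + (1/8)·(7/3) + (5/8)·(-2) = -7/24.

-7/24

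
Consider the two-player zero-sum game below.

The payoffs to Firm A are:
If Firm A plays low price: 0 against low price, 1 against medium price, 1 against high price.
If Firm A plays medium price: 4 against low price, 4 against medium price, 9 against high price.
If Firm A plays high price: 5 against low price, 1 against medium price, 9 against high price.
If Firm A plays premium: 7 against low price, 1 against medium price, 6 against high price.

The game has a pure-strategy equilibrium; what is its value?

4

Row minima: 0, 4, 1, 1 → Firm A's maximin is 4.
Column maxima: 7, 4, 9 → Firm B's minimax is 4.
They coincide at (medium price, medium price), so the value is 4.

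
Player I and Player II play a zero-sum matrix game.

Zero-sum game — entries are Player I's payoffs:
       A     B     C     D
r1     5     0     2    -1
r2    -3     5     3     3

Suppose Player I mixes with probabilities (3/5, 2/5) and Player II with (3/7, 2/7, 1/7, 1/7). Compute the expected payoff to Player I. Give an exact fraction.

62/35

Against (3/7, 2/7, 1/7, 1/7), each row's expected payoff is r1: 16/7; r2: 1.
Taking the (3/5, 2/5)-weighted average: (3/5)·(16/7) + (2/5)·(1) = 62/35.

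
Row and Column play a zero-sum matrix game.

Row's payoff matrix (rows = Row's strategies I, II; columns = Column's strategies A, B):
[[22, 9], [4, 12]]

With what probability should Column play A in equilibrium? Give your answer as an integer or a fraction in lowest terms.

Row minima are 9 and 4, so Row's maximin is 9; column maxima are 22 and 12, so Column's minimax is 12. These differ, so the equilibrium is in mixed strategies.
Let Column play A with probability q. Row is indifferent when 22q + 9(1−q) = 4q + 12(1−q), giving q = 1/7.

1/7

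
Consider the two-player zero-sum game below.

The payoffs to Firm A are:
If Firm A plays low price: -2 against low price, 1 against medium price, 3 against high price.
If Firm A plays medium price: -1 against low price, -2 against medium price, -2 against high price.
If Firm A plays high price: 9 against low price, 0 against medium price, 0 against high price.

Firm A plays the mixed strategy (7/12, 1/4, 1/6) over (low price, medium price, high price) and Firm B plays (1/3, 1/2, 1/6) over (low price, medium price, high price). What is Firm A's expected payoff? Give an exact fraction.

5/18

Against (1/3, 1/2, 1/6), each row's expected payoff is low price: 1/3; medium price: -5/3; high price: 3.
Taking the (7/12, 1/4, 1/6)-weighted average: (7/12)·(1/3) + (1/4)·(-5/3) + (1/6)·(3) = 5/18.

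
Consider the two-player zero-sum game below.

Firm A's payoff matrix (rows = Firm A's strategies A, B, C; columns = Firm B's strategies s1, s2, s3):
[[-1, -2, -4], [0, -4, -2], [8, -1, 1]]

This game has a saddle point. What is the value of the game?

-1

Row minima: -4, -4, -1 → Firm A's maximin is -1.
Column maxima: 8, -1, 1 → Firm B's minimax is -1.
They coincide at (C, s2), so the value is -1.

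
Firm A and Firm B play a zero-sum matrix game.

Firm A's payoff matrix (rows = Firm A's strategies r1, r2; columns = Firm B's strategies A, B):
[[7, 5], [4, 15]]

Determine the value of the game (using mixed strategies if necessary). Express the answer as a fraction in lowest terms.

Row minima are 5 and 4, so Firm A's maximin is 5; column maxima are 7 and 15, so Firm B's minimax is 7. These differ, so the equilibrium is in mixed strategies.
Let Firm A play r1 with probability p. Firm B is indifferent when 7p + 4(1−p) = 5p + 15(1−p), giving p = 11/13.
Let Firm B play A with probability q. Firm A is indifferent when 7q + 5(1−q) = 4q + 15(1−q), giving q = 10/13.
The value is 7·(10/13) + (5)·(3/13) = 85/13.

85/13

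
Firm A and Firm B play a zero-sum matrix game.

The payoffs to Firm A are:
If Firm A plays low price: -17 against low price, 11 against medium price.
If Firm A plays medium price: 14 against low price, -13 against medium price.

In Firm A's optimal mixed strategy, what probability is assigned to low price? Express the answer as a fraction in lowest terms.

27/55

Row minima are -17 and -13, so Firm A's maximin is -13; column maxima are 14 and 11, so Firm B's minimax is 11. These differ, so the equilibrium is in mixed strategies.
Let Firm A play low price with probability p. Firm B is indifferent when −17p + 14(1−p) = 11p − 13(1−p), giving p = 27/55.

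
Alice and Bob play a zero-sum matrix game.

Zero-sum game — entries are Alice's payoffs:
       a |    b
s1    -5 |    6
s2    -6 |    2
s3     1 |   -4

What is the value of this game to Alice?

-7/8

Row s2 is strictly dominated by row s1, so Alice never plays it.
The remaining 2×2 game on (s1, s3) × (a, b) has no saddle point. Let Alice play s1 with probability p; indifference gives −5p + (1−p) = 6p − 4(1−p), so p = 5/16.
Similarly Bob's optimal q on a is 5/8, and the value is -5·(5/8) + (6)·(3/8) = -7/8.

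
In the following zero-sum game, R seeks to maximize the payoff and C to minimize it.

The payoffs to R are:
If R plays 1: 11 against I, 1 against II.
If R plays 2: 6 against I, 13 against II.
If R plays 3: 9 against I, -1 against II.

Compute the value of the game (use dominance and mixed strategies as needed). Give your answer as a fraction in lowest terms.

Row 3 is strictly dominated by row 1, so R never plays it.
The remaining 2×2 game on (1, 2) × (I, II) has no saddle point. Let R play 1 with probability p; indifference gives 11p + 6(1−p) = p + 13(1−p), so p = 7/17.
Similarly C's optimal q on I is 12/17, and the value is 11·(12/17) + (1)·(5/17) = 137/17.

137/17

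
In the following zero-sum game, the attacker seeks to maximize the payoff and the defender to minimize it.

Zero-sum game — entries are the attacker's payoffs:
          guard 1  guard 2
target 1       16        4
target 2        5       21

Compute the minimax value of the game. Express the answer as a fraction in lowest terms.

Row minima are 4 and 5, so the attacker's maximin is 5; column maxima are 16 and 21, so the defender's minimax is 16. These differ, so the equilibrium is in mixed strategies.
Let the attacker play target 1 with probability p. The defender is indifferent when 16p + 5(1−p) = 4p + 21(1−p), giving p = 4/7.
Let the defender play guard 1 with probability q. The attacker is indifferent when 16q + 4(1−q) = 5q + 21(1−q), giving q = 17/28.
The value is 16·(17/28) + (4)·(11/28) = 79/7.

79/7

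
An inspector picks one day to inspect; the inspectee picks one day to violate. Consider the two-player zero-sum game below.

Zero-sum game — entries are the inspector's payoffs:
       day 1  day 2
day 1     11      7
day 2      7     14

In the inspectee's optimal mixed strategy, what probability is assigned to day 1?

7/11

Row minima are 7 and 7, so the inspector's maximin is 7; column maxima are 11 and 14, so the inspectee's minimax is 11. These differ, so the equilibrium is in mixed strategies.
Let the inspectee play day 1 with probability q. The inspector is indifferent when 11q + 7(1−q) = 7q + 14(1−q), giving q = 7/11.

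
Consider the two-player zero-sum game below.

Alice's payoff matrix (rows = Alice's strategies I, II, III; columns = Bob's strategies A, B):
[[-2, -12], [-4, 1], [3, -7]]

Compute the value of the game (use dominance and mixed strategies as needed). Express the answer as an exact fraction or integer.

Row I is strictly dominated by row III, so Alice never plays it.
The remaining 2×2 game on (II, III) × (A, B) has no saddle point. Let Alice play II with probability p; indifference gives −4p + 3(1−p) = p − 7(1−p), so p = 2/3.
Similarly Bob's optimal q on A is 8/15, and the value is -4·(8/15) + (1)·(7/15) = -5/3.

-5/3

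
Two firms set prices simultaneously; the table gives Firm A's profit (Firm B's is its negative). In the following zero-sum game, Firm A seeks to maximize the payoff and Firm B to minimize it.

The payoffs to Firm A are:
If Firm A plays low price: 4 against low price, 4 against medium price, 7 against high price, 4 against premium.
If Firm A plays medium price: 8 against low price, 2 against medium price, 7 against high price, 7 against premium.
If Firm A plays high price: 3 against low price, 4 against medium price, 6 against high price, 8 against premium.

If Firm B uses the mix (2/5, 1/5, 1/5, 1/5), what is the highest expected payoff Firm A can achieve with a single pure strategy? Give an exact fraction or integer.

low price: (4)·(2/5) + (4)·(1/5) + (7)·(1/5) + (4)·(1/5) = 23/5.
medium price: (8)·(2/5) + (2)·(1/5) + (7)·(1/5) + (7)·(1/5) = 32/5.
high price: (3)·(2/5) + (4)·(1/5) + (6)·(1/5) + (8)·(1/5) = 24/5.
The best pure response is medium price with expected payoff 32/5.

32/5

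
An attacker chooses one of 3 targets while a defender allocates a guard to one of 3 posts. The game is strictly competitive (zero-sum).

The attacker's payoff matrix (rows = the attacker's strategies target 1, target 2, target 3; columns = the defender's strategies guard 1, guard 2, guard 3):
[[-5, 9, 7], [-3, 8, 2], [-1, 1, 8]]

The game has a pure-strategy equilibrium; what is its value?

Row minima: -5, -3, -1 → the attacker's maximin is -1.
Column maxima: -1, 9, 8 → the defender's minimax is -1.
They coincide at (target 3, guard 1), so the value is -1.

-1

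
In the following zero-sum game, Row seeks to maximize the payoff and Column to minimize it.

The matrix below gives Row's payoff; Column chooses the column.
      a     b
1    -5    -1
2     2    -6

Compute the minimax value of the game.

-8/3

Row minima are -5 and -6, so Row's maximin is -5; column maxima are 2 and -1, so Column's minimax is -1. These differ, so the equilibrium is in mixed strategies.
Let Row play 1 with probability p. Column is indifferent when −5p + 2(1−p) = −p − 6(1−p), giving p = 2/3.
Let Column play a with probability q. Row is indifferent when −5q − (1−q) = 2q − 6(1−q), giving q = 5/12.
The value is -5·(5/12) + (-1)·(7/12) = -8/3.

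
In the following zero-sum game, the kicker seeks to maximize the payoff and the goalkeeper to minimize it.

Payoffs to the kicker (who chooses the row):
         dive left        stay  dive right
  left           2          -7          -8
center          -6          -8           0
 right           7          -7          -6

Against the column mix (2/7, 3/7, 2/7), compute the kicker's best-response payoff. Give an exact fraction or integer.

-19/7

left: (2)·(2/7) + (-7)·(3/7) + (-8)·(2/7) = -33/7.
center: (-6)·(2/7) + (-8)·(3/7) + (0)·(2/7) = -36/7.
right: (7)·(2/7) + (-7)·(3/7) + (-6)·(2/7) = -19/7.
The best pure response is right with expected payoff -19/7.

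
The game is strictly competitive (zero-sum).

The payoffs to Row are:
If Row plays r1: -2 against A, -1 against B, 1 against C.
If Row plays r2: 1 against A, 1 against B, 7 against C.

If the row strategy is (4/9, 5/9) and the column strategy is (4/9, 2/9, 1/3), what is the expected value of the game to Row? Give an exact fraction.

107/81

Against (4/9, 2/9, 1/3), each row's expected payoff is r1: -7/9; r2: 3.
Taking the (4/9, 5/9)-weighted average: (4/9)·(-7/9) + (5/9)·(3) = 107/81.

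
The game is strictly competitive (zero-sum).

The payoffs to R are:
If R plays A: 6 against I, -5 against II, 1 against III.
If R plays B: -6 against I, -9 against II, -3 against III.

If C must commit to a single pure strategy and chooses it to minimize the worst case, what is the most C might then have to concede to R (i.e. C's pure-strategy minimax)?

-5

The worst case (largest entry) in each column is I: 6, II: -5, III: 1.
The best (smallest) of these is -5.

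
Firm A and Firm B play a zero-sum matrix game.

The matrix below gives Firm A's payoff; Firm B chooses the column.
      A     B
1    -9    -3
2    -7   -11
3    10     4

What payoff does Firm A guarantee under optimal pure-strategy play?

Row minima: -9, -11, 4 → Firm A's maximin is 4.
Column maxima: 10, 4 → Firm B's minimax is 4.
They coincide at (3, B), so the value is 4.

4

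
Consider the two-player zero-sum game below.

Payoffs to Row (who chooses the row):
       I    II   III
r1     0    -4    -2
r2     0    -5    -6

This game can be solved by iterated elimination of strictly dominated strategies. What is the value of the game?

-4

Column I is strictly dominated by II for Column (-4<0, -5<0); eliminate I.
Row r2 is strictly dominated by row r1 (-4>-5, -2>-6); eliminate r2.
Column III is strictly dominated by II for Column (-4<-2); eliminate III.
Only (r1, II) remains, with payoff -4.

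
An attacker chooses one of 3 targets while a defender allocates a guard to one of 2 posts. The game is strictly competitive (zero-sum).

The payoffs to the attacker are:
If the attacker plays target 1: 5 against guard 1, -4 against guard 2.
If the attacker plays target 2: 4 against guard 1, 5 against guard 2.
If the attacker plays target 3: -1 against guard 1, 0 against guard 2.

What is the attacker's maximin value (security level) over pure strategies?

4

The worst-case payoff for each row is target 1: -4, target 2: 4, target 3: -1.
The best of these is 4.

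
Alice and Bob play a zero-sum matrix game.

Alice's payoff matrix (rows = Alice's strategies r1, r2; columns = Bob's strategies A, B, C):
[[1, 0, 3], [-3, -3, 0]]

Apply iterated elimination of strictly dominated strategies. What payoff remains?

Column C is strictly dominated by A for Bob (1<3, -3<0); eliminate C.
Row r2 is strictly dominated by row r1 (1>-3, 0>-3); eliminate r2.
Column A is strictly dominated by B for Bob (0<1); eliminate A.
Only (r1, B) remains, with payoff 0.

0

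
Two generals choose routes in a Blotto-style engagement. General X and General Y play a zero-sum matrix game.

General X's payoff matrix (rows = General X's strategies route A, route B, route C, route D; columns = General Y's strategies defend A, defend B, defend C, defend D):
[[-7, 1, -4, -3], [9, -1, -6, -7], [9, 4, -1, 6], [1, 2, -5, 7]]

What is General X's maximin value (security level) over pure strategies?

The worst-case payoff for each row is route A: -7, route B: -7, route C: -1, route D: -5.
The best of these is -1.

-1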